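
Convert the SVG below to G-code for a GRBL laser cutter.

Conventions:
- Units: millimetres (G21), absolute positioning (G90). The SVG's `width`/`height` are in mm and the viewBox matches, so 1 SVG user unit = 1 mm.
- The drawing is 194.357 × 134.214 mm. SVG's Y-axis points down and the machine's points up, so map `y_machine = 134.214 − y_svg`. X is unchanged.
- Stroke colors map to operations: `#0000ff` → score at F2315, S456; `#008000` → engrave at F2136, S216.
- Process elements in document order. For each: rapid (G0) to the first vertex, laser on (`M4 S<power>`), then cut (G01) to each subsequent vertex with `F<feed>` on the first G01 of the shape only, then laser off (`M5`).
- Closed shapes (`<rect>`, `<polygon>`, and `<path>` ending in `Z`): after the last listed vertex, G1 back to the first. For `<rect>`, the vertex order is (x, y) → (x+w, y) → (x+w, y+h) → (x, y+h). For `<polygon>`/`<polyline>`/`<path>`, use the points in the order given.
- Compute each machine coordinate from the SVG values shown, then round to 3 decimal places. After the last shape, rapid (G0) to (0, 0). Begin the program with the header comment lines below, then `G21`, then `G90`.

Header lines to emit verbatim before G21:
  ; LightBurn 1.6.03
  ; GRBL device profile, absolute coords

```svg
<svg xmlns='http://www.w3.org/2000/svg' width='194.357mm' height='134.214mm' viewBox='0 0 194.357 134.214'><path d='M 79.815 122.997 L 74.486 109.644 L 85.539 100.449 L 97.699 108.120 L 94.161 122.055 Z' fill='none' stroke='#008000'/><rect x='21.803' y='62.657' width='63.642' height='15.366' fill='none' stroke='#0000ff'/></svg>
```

Since the viewBox matches the mm dimensions, user units are millimetres directly. The only transform is the Y-flip y_m = 134.214 − y_svg.

Shape 1 is a regular polygon drawn with `<path>`. Its stroke #008000 means engrave at S216, F2136. After flipping Y the toolpath is (79.815,11.217) → (74.486,24.570) → (85.539,33.765) → (97.699,26.094) → (94.161,12.159) → (79.815,11.217), returning to the start.

Shape 2 is a rectangle drawn with `<rect>`. Its stroke #0000ff means score at S456, F2315. After flipping Y the toolpath is (21.803,71.557) → (85.445,71.557) → (85.445,56.191) → (21.803,56.191) → (21.803,71.557), returning to the start.

; LightBurn 1.6.03
; GRBL device profile, absolute coords
G21
G90
G0 X79.815 Y11.217
M4 S216
G01 X74.486 Y24.570 F2136
G01 X85.539 Y33.765
G01 X97.699 Y26.094
G01 X94.161 Y12.159
G01 X79.815 Y11.217
M5
G0 X21.803 Y71.557
M4 S456
G01 X85.445 Y71.557 F2315
G01 X85.445 Y56.191
G01 X21.803 Y56.191
G01 X21.803 Y71.557
M5
G0 X0.000 Y0.000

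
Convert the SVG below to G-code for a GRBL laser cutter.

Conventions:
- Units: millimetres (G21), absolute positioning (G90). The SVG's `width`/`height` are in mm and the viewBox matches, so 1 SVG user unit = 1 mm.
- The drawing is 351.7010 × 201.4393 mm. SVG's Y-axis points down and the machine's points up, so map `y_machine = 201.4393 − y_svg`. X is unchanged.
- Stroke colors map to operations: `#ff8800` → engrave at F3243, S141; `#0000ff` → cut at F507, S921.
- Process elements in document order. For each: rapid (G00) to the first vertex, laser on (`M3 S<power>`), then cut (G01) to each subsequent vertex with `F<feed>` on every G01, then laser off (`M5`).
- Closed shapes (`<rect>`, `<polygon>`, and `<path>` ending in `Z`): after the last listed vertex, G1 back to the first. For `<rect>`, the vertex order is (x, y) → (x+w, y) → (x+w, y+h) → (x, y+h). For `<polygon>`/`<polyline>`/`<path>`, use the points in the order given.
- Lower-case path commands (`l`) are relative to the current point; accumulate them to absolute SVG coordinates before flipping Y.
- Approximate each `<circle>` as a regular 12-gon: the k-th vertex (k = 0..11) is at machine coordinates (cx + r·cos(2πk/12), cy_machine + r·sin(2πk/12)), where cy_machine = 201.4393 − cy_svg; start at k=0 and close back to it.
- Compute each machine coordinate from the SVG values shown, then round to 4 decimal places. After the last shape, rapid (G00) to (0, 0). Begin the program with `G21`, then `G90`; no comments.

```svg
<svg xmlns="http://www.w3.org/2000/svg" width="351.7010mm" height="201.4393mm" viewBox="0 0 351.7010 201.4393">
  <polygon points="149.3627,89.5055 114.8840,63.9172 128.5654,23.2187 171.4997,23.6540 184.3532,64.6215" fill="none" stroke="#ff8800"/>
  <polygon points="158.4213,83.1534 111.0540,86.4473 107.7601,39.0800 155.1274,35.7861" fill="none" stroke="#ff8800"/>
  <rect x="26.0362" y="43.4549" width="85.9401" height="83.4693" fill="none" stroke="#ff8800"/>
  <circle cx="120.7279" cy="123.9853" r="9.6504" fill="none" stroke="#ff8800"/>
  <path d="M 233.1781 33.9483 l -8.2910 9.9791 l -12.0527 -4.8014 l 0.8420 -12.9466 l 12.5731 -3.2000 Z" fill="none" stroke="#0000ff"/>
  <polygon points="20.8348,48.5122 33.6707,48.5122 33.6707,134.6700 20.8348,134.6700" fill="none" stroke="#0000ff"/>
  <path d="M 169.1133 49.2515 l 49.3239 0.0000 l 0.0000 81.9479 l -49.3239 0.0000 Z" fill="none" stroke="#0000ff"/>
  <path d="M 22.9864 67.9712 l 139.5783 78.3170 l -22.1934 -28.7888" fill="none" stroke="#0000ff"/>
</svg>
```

1 u = 1 mm; y_m = 201.4393 − y.

[1] `<polygon>` regular polygon, #ff8800→engrave S141 F3243: (149.3627,111.9338) → (114.8840,137.5221) → (128.5654,178.2206) → (171.4997,177.7853) → (184.3532,136.8178) → (149.3627,111.9338) (closed)

[2] `<polygon>` regular polygon, #ff8800→engrave S141 F3243: (158.4213,118.2859) → (111.0540,114.9920) → (107.7601,162.3593) → (155.1274,165.6532) → (158.4213,118.2859) (closed)

[3] `<rect>` rectangle, #ff8800→engrave S141 F3243: (26.0362,157.9844) → (111.9763,157.9844) → (111.9763,74.5151) → (26.0362,74.5151) → (26.0362,157.9844) (closed)

[4] `<circle>` circle, #ff8800→engrave S141 F3243: (130.3783,77.4540) → (129.0854,82.2792) → (125.5531,85.8115) → (120.7279,87.1044) → (115.9027,85.8115) → (112.3704,82.2792) → (111.0775,77.4540) → (112.3704,72.6288) → (115.9027,69.0965) → (120.7279,67.8036) → (125.5531,69.0965) → (129.0854,72.6288) → (130.3783,77.4540) (closed)

[5] `<path>` regular polygon, #0000ff→cut S921 F507: (233.1781,167.4910) → (224.8871,157.5119) → (212.8344,162.3133) → (213.6764,175.2599) → (226.2495,178.4599) → (233.1781,167.4910) (closed)

[6] `<polygon>` rectangle, #0000ff→cut S921 F507: (20.8348,152.9271) → (33.6707,152.9271) → (33.6707,66.7693) → (20.8348,66.7693) → (20.8348,152.9271) (closed)

[7] `<path>` rectangle, #0000ff→cut S921 F507: (169.1133,152.1878) → (218.4372,152.1878) → (218.4372,70.2399) → (169.1133,70.2399) → (169.1133,152.1878) (closed)

[8] `<path>` open polyline, #0000ff→cut S921 F507: (22.9864,133.4681) → (162.5647,55.1511) → (140.3713,83.9399)

G21
G90
G00 X149.3627 Y111.9338
M3 S141
G01 X114.8840 Y137.5221 F3243
G01 X128.5654 Y178.2206 F3243
G01 X171.4997 Y177.7853 F3243
G01 X184.3532 Y136.8178 F3243
G01 X149.3627 Y111.9338 F3243
M5
G00 X158.4213 Y118.2859
M3 S141
G01 X111.0540 Y114.9920 F3243
G01 X107.7601 Y162.3593 F3243
G01 X155.1274 Y165.6532 F3243
G01 X158.4213 Y118.2859 F3243
M5
G00 X26.0362 Y157.9844
M3 S141
G01 X111.9763 Y157.9844 F3243
G01 X111.9763 Y74.5151 F3243
G01 X26.0362 Y74.5151 F3243
G01 X26.0362 Y157.9844 F3243
M5
G00 X130.3783 Y77.4540
M3 S141
G01 X129.0854 Y82.2792 F3243
G01 X125.5531 Y85.8115 F3243
G01 X120.7279 Y87.1044 F3243
G01 X115.9027 Y85.8115 F3243
G01 X112.3704 Y82.2792 F3243
G01 X111.0775 Y77.4540 F3243
G01 X112.3704 Y72.6288 F3243
G01 X115.9027 Y69.0965 F3243
G01 X120.7279 Y67.8036 F3243
G01 X125.5531 Y69.0965 F3243
G01 X129.0854 Y72.6288 F3243
G01 X130.3783 Y77.4540 F3243
M5
G00 X233.1781 Y167.4910
M3 S921
G01 X224.8871 Y157.5119 F507
G01 X212.8344 Y162.3133 F507
G01 X213.6764 Y175.2599 F507
G01 X226.2495 Y178.4599 F507
G01 X233.1781 Y167.4910 F507
M5
G00 X20.8348 Y152.9271
M3 S921
G01 X33.6707 Y152.9271 F507
G01 X33.6707 Y66.7693 F507
G01 X20.8348 Y66.7693 F507
G01 X20.8348 Y152.9271 F507
M5
G00 X169.1133 Y152.1878
M3 S921
G01 X218.4372 Y152.1878 F507
G01 X218.4372 Y70.2399 F507
G01 X169.1133 Y70.2399 F507
G01 X169.1133 Y152.1878 F507
M5
G00 X22.9864 Y133.4681
M3 S921
G01 X162.5647 Y55.1511 F507
G01 X140.3713 Y83.9399 F507
M5
G00 X0.0000 Y0.0000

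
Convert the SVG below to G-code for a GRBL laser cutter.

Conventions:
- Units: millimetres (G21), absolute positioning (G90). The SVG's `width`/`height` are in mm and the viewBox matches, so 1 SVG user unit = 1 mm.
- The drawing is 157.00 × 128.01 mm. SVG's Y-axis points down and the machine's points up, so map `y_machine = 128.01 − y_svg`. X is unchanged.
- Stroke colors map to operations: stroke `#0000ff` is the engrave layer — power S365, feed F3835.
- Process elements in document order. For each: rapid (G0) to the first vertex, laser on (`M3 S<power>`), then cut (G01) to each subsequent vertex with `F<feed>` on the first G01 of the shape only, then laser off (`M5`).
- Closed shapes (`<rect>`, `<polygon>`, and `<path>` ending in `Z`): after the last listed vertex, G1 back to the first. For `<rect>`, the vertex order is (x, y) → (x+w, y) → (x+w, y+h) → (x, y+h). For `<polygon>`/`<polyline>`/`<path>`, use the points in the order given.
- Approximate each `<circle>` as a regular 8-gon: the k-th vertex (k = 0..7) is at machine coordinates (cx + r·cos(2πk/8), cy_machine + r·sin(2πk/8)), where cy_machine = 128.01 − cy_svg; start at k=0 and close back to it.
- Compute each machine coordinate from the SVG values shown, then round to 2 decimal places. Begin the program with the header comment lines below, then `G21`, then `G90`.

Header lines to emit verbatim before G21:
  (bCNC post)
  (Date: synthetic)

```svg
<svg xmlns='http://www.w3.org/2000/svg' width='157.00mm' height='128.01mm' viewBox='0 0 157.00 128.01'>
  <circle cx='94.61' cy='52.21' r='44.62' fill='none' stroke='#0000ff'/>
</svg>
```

Since the viewBox matches the mm dimensions, user units are millimetres directly. The only transform is the Y-flip y_m = 128.01 − y_svg.

Shape 1 is a circle drawn with `<circle>`. Its stroke #0000ff means engrave at S365, F3835. After flipping Y the toolpath is (139.23,75.80) → (126.16,107.35) → (94.61,120.42) → (63.06,107.35) → (49.99,75.80) → (63.06,44.25) → (94.61,31.18) → (126.16,44.25) → (139.23,75.80), returning to the start.

(bCNC post)
(Date: synthetic)
G21
G90
G0 X139.23 Y75.80
M3 S365
G01 X126.16 Y107.35 F3835
G01 X94.61 Y120.42
G01 X63.06 Y107.35
G01 X49.99 Y75.80
G01 X63.06 Y44.25
G01 X94.61 Y31.18
G01 X126.16 Y44.25
G01 X139.23 Y75.80
M5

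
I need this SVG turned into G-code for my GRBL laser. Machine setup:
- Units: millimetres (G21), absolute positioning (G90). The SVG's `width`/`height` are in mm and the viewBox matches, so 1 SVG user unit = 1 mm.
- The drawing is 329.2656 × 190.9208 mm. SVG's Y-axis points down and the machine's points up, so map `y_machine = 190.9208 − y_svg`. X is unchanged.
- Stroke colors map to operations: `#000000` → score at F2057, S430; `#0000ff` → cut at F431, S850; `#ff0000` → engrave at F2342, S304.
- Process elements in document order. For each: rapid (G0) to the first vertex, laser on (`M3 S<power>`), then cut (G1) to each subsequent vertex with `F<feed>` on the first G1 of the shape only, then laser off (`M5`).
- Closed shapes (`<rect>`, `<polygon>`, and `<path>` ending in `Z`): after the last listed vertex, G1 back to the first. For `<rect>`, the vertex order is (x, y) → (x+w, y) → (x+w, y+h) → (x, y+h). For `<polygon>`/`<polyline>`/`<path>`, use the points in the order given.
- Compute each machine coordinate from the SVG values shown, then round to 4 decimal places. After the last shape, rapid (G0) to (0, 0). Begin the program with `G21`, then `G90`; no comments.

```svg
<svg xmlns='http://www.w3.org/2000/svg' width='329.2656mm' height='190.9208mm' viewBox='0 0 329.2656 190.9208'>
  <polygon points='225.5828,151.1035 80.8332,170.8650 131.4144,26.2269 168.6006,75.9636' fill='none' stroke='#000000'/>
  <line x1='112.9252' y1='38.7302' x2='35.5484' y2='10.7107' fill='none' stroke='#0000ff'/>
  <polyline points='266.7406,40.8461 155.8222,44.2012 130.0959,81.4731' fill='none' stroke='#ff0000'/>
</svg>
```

Since the viewBox matches the mm dimensions, user units are millimetres directly. The only transform is the Y-flip y_m = 190.9208 − y_svg.

Shape 1 is a closed polygon drawn with `<polygon>`. Its stroke #000000 means score at S430, F2057. After flipping Y the toolpath is (225.5828,39.8173) → (80.8332,20.0558) → (131.4144,164.6939) → (168.6006,114.9572) → (225.5828,39.8173), returning to the start.

Shape 2 is a line segment drawn with `<line>`. Its stroke #0000ff means cut at S850, F431. After flipping Y the toolpath is (112.9252,152.1906) → (35.5484,180.2101).

Shape 3 is a open polyline drawn with `<polyline>`. Its stroke #ff0000 means engrave at S304, F2342. After flipping Y the toolpath is (266.7406,150.0747) → (155.8222,146.7196) → (130.0959,109.4477).

G21
G90
G0 X225.5828 Y39.8173
M3 S430
G1 X80.8332 Y20.0558 F2057
G1 X131.4144 Y164.6939
G1 X168.6006 Y114.9572
G1 X225.5828 Y39.8173
M5
G0 X112.9252 Y152.1906
M3 S850
G1 X35.5484 Y180.2101 F431
M5
G0 X266.7406 Y150.0747
M3 S304
G1 X155.8222 Y146.7196 F2342
G1 X130.0959 Y109.4477
M5
G0 X0.0000 Y0.0000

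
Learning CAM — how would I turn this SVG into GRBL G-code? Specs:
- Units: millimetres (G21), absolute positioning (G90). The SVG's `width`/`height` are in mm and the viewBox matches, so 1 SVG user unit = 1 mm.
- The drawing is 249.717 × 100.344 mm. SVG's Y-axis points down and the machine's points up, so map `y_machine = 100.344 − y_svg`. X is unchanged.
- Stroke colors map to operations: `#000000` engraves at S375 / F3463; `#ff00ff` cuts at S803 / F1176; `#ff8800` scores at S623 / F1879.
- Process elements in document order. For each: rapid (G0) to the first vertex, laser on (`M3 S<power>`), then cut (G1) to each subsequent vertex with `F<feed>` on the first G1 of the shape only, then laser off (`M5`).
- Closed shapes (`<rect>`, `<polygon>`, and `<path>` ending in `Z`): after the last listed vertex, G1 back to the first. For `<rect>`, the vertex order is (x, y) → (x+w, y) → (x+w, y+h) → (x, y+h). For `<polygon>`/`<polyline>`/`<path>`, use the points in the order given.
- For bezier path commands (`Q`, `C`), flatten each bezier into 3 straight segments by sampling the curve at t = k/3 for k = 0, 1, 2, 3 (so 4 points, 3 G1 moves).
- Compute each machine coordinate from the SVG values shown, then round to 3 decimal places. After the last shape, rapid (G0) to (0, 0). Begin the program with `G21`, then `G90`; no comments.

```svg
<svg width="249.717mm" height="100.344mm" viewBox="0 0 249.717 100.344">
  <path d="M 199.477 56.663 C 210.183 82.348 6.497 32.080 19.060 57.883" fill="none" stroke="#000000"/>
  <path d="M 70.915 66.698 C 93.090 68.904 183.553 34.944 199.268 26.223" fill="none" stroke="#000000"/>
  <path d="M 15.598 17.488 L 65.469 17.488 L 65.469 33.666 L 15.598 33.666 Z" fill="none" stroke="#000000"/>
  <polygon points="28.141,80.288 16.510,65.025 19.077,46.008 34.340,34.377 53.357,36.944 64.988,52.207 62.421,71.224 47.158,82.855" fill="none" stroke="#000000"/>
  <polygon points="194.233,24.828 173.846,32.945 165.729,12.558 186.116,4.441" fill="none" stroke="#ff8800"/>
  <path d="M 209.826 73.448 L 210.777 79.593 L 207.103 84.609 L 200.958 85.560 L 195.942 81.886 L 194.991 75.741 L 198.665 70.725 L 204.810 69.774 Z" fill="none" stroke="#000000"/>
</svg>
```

G21
G90
G0 X199.477 Y43.681
M3 S375
G1 X154.669 Y37.683 F3463
G1 X62.630 Y48.538
G1 X19.060 Y42.461
M5
G0 X70.915 Y33.646
M3 S375
G1 X110.555 Y41.221 F3463
G1 X163.935 Y59.261
G1 X199.268 Y74.121
M5
G0 X15.598 Y82.856
M3 S375
G1 X65.469 Y82.856 F3463
G1 X65.469 Y66.678
G1 X15.598 Y66.678
G1 X15.598 Y82.856
M5
G0 X28.141 Y20.056
M3 S375
G1 X16.510 Y35.319 F3463
G1 X19.077 Y54.336
G1 X34.340 Y65.967
G1 X53.357 Y63.400
G1 X64.988 Y48.137
G1 X62.421 Y29.120
G1 X47.158 Y17.489
G1 X28.141 Y20.056
M5
G0 X194.233 Y75.516
M3 S623
G1 X173.846 Y67.399 F1879
G1 X165.729 Y87.786
G1 X186.116 Y95.903
G1 X194.233 Y75.516
M5
G0 X209.826 Y26.896
M3 S375
G1 X210.777 Y20.751 F3463
G1 X207.103 Y15.735
G1 X200.958 Y14.784
G1 X195.942 Y18.458
G1 X194.991 Y24.603
G1 X198.665 Y29.619
G1 X204.810 Y30.570
G1 X209.826 Y26.896
M5
G0 X0.000 Y0.000

viewBox `0 0 249.717 100.344` with mm width/height → 1 unit = 1 mm. Flip: y_m = 100.344 − y_svg.

**Shape 1** — `<path>` cubic bezier, stroke `#000000` → engrave (S375, F3463). Control points (SVG): P0=(199.477,56.663), P1=(210.183,82.348), P2=(6.497,32.080), P3=(19.060,57.883); sampled at t=k/3. Machine vertices: (199.477,43.681) → (154.669,37.683) → (62.630,48.538) → (19.060,42.461). Open path.

**Shape 2** — `<path>` cubic bezier, stroke `#000000` → engrave (S375, F3463). Control points (SVG): P0=(70.915,66.698), P1=(93.090,68.904), P2=(183.553,34.944), P3=(199.268,26.223); sampled at t=k/3. Machine vertices: (70.915,33.646) → (110.555,41.221) → (163.935,59.261) → (199.268,74.121). Open path.

**Shape 3** — `<path>` rectangle, stroke `#000000` → engrave (S375, F3463). Machine vertices: (15.598,82.856) → (65.469,82.856) → (65.469,66.678) → (15.598,66.678) → (15.598,82.856). Closed: final G1 returns to the first vertex.

**Shape 4** — `<polygon>` regular polygon, stroke `#000000` → engrave (S375, F3463). Machine vertices: (28.141,20.056) → (16.510,35.319) → (19.077,54.336) → (34.340,65.967) → (53.357,63.400) → (64.988,48.137) → (62.421,29.120) → (47.158,17.489) → (28.141,20.056). Closed: final G1 returns to the first vertex.

**Shape 5** — `<polygon>` regular polygon, stroke `#ff8800` → score (S623, F1879). Machine vertices: (194.233,75.516) → (173.846,67.399) → (165.729,87.786) → (186.116,95.903) → (194.233,75.516). Closed: final G1 returns to the first vertex.

**Shape 6** — `<path>` regular polygon, stroke `#000000` → engrave (S375, F3463). Machine vertices: (209.826,26.896) → (210.777,20.751) → (207.103,15.735) → (200.958,14.784) → (195.942,18.458) → (194.991,24.603) → (198.665,29.619) → (204.810,30.570) → (209.826,26.896). Closed: final G1 returns to the first vertex.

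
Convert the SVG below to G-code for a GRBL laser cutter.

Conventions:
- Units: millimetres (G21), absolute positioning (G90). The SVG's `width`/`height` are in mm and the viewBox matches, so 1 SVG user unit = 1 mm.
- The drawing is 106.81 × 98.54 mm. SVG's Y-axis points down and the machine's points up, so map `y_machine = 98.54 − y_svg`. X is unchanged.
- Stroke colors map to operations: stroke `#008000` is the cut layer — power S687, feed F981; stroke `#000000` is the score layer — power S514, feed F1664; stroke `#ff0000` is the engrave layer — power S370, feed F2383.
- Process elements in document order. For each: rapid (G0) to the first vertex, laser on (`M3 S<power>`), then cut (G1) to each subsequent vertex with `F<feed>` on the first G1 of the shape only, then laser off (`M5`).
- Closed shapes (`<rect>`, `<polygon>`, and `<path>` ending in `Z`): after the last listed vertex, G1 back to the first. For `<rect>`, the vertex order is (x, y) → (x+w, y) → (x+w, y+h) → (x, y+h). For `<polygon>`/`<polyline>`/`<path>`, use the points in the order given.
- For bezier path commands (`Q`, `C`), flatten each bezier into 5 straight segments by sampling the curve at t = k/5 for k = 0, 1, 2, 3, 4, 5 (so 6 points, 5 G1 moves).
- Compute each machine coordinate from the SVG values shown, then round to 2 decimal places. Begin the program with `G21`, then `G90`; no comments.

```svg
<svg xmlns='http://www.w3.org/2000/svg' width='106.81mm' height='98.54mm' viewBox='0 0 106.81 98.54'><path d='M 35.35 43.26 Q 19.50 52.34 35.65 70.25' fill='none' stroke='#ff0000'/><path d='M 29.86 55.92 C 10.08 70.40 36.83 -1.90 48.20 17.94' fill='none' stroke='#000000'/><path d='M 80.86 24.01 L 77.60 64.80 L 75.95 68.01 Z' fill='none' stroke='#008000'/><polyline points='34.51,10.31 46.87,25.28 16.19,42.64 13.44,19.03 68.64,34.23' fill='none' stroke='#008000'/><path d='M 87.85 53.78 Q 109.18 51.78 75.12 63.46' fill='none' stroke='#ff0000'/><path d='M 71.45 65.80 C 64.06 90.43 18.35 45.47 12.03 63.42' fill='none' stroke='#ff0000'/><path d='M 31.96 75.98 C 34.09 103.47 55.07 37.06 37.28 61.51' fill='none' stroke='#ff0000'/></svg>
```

G21
G90
G0 X35.35 Y55.28
M3 S370
G1 X30.29 Y51.29 F2383
G1 X27.79 Y46.60
G1 X27.85 Y41.21
G1 X30.47 Y35.10
G1 X35.65 Y28.29
M5
G0 X29.86 Y42.62
M3 S514
G1 X23.08 Y42.91 F1664
G1 X24.50 Y55.45
G1 X31.14 Y71.63
G1 X40.03 Y82.88
G1 X48.20 Y80.60
M5
G0 X80.86 Y74.53
M3 S687
G1 X77.60 Y33.74 F981
G1 X75.95 Y30.53
G1 X80.86 Y74.53
M5
G0 X34.51 Y88.23
M3 S687
G1 X46.87 Y73.26 F981
G1 X16.19 Y55.90
G1 X13.44 Y79.51
G1 X68.64 Y64.31
M5
G0 X87.85 Y44.76
M3 S370
G1 X94.17 Y45.01 F2383
G1 X96.05 Y44.17
G1 X93.51 Y42.24
G1 X86.53 Y39.20
G1 X75.12 Y35.08
M5
G0 X71.45 Y32.74
M3 S370
G1 X63.04 Y25.25 F2383
G1 X49.16 Y28.11
G1 X33.55 Y34.94
G1 X19.93 Y39.40
G1 X12.03 Y35.12
M5
G0 X31.96 Y22.56
M3 S370
G1 X35.04 Y15.86 F2383
G1 X39.88 Y22.82
G1 X43.71 Y34.58
G1 X43.76 Y42.27
G1 X37.28 Y37.03
M5

viewBox `0 0 106.81 98.54` with mm width/height → 1 unit = 1 mm. Flip: y_m = 98.54 − y_svg.

**Shape 1** — `<path>` quadratic bezier, stroke `#ff0000` → engrave (S370, F2383). Control points (SVG): P0=(35.35,43.26), P1=(19.50,52.34), P2=(35.65,70.25); sampled at t=k/5. Machine vertices: (35.35,55.28) → (30.29,51.29) → (27.79,46.60) → (27.85,41.21) → (30.47,35.10) → (35.65,28.29). Open path.

**Shape 2** — `<path>` cubic bezier, stroke `#000000` → score (S514, F1664). Control points (SVG): P0=(29.86,55.92), P1=(10.08,70.40), P2=(36.83,-1.90), P3=(48.20,17.94); sampled at t=k/5. Machine vertices: (29.86,42.62) → (23.08,42.91) → (24.50,55.45) → (31.14,71.63) → (40.03,82.88) → (48.20,80.60). Open path.

**Shape 3** — `<path>` closed polygon, stroke `#008000` → cut (S687, F981). Machine vertices: (80.86,74.53) → (77.60,33.74) → (75.95,30.53) → (80.86,74.53). Closed: final G1 returns to the first vertex.

**Shape 4** — `<polyline>` open polyline, stroke `#008000` → cut (S687, F981). Machine vertices: (34.51,88.23) → (46.87,73.26) → (16.19,55.90) → (13.44,79.51) → (68.64,64.31). Open path.

**Shape 5** — `<path>` quadratic bezier, stroke `#ff0000` → engrave (S370, F2383). Control points (SVG): P0=(87.85,53.78), P1=(109.18,51.78), P2=(75.12,63.46); sampled at t=k/5. Machine vertices: (87.85,44.76) → (94.17,45.01) → (96.05,44.17) → (93.51,42.24) → (86.53,39.20) → (75.12,35.08). Open path.

**Shape 6** — `<path>` cubic bezier, stroke `#ff0000` → engrave (S370, F2383). Control points (SVG): P0=(71.45,65.80), P1=(64.06,90.43), P2=(18.35,45.47), P3=(12.03,63.42); sampled at t=k/5. Machine vertices: (71.45,32.74) → (63.04,25.25) → (49.16,28.11) → (33.55,34.94) → (19.93,39.40) → (12.03,35.12). Open path.

**Shape 7** — `<path>` cubic bezier, stroke `#ff0000` → engrave (S370, F2383). Control points (SVG): P0=(31.96,75.98), P1=(34.09,103.47), P2=(55.07,37.06), P3=(37.28,61.51); sampled at t=k/5. Machine vertices: (31.96,22.56) → (35.04,15.86) → (39.88,22.82) → (43.71,34.58) → (43.76,42.27) → (37.28,37.03). Open path.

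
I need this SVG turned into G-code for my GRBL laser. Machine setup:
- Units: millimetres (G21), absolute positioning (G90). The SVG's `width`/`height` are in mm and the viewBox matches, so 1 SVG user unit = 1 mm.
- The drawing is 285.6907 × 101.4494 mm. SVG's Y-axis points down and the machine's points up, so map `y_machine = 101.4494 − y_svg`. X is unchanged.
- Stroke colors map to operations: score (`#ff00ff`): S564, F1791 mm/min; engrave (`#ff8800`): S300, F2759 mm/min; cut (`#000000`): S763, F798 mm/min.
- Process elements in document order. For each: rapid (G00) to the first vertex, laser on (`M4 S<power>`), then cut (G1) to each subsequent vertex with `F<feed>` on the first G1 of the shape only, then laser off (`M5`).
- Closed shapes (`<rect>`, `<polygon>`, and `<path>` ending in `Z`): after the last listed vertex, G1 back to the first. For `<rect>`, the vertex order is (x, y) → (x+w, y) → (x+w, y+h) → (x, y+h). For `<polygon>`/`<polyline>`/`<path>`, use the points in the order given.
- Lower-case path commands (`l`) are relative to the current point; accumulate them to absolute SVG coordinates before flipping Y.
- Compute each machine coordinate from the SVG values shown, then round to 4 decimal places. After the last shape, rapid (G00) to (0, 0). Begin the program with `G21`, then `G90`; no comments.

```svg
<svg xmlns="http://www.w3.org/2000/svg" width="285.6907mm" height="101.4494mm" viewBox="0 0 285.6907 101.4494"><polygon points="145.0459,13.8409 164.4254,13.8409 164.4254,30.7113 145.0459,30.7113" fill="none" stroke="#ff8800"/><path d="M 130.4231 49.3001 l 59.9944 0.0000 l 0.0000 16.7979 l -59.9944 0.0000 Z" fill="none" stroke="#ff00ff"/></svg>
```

G21
G90
G00 X145.0459 Y87.6085
M4 S300
G1 X164.4254 Y87.6085 F2759
G1 X164.4254 Y70.7381
G1 X145.0459 Y70.7381
G1 X145.0459 Y87.6085
M5
G00 X130.4231 Y52.1493
M4 S564
G1 X190.4175 Y52.1493 F1791
G1 X190.4175 Y35.3514
G1 X130.4231 Y35.3514
G1 X130.4231 Y52.1493
M5
G00 X0.0000 Y0.0000

Since the viewBox matches the mm dimensions, user units are millimetres directly. The only transform is the Y-flip y_m = 101.4494 − y_svg.

Shape 1 is a rectangle drawn with `<polygon>`. Its stroke #ff8800 means engrave at S300, F2759. After flipping Y the toolpath is (145.0459,87.6085) → (164.4254,87.6085) → (164.4254,70.7381) → (145.0459,70.7381) → (145.0459,87.6085), returning to the start.

Shape 2 is a rectangle drawn with `<path>`. Its stroke #ff00ff means score at S564, F1791. After flipping Y the toolpath is (130.4231,52.1493) → (190.4175,52.1493) → (190.4175,35.3514) → (130.4231,35.3514) → (130.4231,52.1493), returning to the start.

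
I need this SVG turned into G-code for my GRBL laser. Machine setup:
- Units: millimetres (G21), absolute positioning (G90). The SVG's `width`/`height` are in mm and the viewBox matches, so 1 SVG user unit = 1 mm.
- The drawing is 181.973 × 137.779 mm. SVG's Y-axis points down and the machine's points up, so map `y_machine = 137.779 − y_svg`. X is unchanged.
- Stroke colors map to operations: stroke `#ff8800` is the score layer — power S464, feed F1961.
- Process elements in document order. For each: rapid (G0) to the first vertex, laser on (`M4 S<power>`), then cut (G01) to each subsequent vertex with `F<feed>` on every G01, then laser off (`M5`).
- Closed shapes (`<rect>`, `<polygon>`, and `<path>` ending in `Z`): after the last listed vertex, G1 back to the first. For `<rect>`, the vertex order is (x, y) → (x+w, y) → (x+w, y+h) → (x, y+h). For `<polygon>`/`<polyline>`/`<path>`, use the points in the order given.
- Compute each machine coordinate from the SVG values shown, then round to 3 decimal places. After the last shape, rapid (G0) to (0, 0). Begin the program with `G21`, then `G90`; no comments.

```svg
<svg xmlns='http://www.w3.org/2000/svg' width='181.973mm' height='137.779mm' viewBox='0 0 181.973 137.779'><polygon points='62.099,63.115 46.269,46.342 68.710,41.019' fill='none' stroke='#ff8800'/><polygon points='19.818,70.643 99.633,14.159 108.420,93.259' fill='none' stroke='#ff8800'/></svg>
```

1 u = 1 mm; y_m = 137.779 − y.

[1] `<polygon>` regular polygon, #ff8800→score S464 F1961: (62.099,74.664) → (46.269,91.437) → (68.710,96.760) → (62.099,74.664) (closed)

[2] `<polygon>` closed polygon, #ff8800→score S464 F1961: (19.818,67.136) → (99.633,123.620) → (108.420,44.520) → (19.818,67.136) (closed)

G21
G90
G0 X62.099 Y74.664
M4 S464
G01 X46.269 Y91.437 F1961
G01 X68.710 Y96.760 F1961
G01 X62.099 Y74.664 F1961
M5
G0 X19.818 Y67.136
M4 S464
G01 X99.633 Y123.620 F1961
G01 X108.420 Y44.520 F1961
G01 X19.818 Y67.136 F1961
M5
G0 X0.000 Y0.000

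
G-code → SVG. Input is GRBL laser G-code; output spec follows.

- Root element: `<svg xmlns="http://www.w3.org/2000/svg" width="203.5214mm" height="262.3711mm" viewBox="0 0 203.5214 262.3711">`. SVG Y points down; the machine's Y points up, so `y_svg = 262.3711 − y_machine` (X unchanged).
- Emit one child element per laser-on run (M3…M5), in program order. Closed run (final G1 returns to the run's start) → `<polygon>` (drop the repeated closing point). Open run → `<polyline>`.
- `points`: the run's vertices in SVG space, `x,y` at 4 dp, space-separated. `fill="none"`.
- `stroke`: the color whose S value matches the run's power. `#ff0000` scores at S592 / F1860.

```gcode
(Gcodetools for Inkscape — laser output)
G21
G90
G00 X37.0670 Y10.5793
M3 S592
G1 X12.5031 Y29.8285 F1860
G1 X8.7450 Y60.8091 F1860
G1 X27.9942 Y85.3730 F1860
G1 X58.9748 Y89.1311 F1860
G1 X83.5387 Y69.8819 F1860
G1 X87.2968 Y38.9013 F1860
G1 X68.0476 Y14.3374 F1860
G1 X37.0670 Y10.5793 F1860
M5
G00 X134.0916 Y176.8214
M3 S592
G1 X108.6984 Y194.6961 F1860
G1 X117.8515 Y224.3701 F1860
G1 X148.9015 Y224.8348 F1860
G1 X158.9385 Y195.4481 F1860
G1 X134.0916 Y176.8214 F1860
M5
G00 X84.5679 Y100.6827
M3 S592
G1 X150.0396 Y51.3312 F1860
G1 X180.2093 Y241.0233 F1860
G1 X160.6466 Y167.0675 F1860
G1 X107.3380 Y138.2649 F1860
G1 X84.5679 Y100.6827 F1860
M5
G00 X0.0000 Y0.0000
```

<svg xmlns="http://www.w3.org/2000/svg" width="203.5214mm" height="262.3711mm" viewBox="0 0 203.5214 262.3711">
  <polygon points="37.0670,251.7918 12.5031,232.5426 8.7450,201.5620 27.9942,176.9981 58.9748,173.2400 83.5387,192.4892 87.2968,223.4698 68.0476,248.0337" fill="none" stroke="#ff0000"/>
  <polygon points="134.0916,85.5497 108.6984,67.6750 117.8515,38.0010 148.9015,37.5363 158.9385,66.9230" fill="none" stroke="#ff0000"/>
  <polygon points="84.5679,161.6884 150.0396,211.0399 180.2093,21.3478 160.6466,95.3036 107.3380,124.1062" fill="none" stroke="#ff0000"/>
</svg>

Machine Y-up, SVG Y-down with viewBox height 262.3711, so y_svg = 262.3711 − y_machine; X carries over. Every run uses S592, so all elements get stroke `#ff0000` (score).

Run 1: The run returns to its start, so emit a `<polygon>` with points (Y-flipped): 37.0670,251.7918 12.5031,232.5426 8.7450,201.5620 27.9942,176.9981 58.9748,173.2400 83.5387,192.4892 87.2968,223.4698 68.0476,248.0337.

Run 2: The run returns to its start, so emit a `<polygon>` with points (Y-flipped): 134.0916,85.5497 108.6984,67.6750 117.8515,38.0010 148.9015,37.5363 158.9385,66.9230.

Run 3: The run returns to its start, so emit a `<polygon>` with points (Y-flipped): 84.5679,161.6884 150.0396,211.0399 180.2093,21.3478 160.6466,95.3036 107.3380,124.1062.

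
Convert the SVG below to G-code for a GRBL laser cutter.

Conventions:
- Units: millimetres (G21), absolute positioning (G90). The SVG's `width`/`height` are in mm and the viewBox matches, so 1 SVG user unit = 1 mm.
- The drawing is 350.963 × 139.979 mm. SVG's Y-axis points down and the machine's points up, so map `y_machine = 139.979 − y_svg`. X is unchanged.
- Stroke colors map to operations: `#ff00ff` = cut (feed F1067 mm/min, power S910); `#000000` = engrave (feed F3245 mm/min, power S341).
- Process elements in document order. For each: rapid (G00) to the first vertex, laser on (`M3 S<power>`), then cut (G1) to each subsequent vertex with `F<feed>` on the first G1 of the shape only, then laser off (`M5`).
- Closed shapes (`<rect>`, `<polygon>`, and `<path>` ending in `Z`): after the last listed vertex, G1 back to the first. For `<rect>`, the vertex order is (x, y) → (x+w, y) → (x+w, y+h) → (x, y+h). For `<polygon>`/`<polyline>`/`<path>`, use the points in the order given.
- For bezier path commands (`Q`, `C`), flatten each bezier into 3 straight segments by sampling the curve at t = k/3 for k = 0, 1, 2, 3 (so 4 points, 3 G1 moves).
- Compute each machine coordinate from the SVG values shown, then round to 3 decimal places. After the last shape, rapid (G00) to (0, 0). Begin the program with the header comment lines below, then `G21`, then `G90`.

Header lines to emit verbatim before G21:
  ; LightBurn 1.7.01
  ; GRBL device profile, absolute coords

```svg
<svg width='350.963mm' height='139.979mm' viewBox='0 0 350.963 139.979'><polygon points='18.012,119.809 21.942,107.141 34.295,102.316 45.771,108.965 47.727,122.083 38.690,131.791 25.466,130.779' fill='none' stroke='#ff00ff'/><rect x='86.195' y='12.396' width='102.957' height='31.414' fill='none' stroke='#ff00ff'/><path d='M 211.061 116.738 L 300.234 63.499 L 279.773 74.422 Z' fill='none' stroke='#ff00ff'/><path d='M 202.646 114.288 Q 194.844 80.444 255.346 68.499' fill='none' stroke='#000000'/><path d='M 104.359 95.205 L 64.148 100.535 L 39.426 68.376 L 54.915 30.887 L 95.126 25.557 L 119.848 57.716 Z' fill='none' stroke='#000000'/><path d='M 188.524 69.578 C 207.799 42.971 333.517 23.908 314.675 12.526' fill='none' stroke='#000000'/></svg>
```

; LightBurn 1.7.01
; GRBL device profile, absolute coords
G21
G90
G00 X18.012 Y20.170
M3 S910
G1 X21.942 Y32.838 F1067
G1 X34.295 Y37.663
G1 X45.771 Y31.014
G1 X47.727 Y17.896
G1 X38.690 Y8.188
G1 X25.466 Y9.200
G1 X18.012 Y20.170
M5
G00 X86.195 Y127.583
M3 S910
G1 X189.152 Y127.583 F1067
G1 X189.152 Y96.169
G1 X86.195 Y96.169
G1 X86.195 Y127.583
M5
G00 X211.061 Y23.241
M3 S910
G1 X300.234 Y76.480 F1067
G1 X279.773 Y65.557
G1 X211.061 Y23.241
M5
G00 X202.646 Y25.691
M3 S341
G1 X205.034 Y45.820 F3245
G1 X222.601 Y61.083
G1 X255.346 Y71.480
M5
G00 X104.359 Y44.774
M3 S341
G1 X64.148 Y39.444 F3245
G1 X39.426 Y71.603
G1 X54.915 Y109.092
G1 X95.126 Y114.422
G1 X119.848 Y82.263
G1 X104.359 Y44.774
M5
G00 X188.524 Y70.401
M3 S341
G1 X233.984 Y94.488 F3245
G1 X294.627 Y113.516
G1 X314.675 Y127.453
M5
G00 X0.000 Y0.000

Since the viewBox matches the mm dimensions, user units are millimetres directly. The only transform is the Y-flip y_m = 139.979 − y_svg.

Shape 1 is a regular polygon drawn with `<polygon>`. Its stroke #ff00ff means cut at S910, F1067. After flipping Y the toolpath is (18.012,20.170) → (21.942,32.838) → (34.295,37.663) → (45.771,31.014) → (47.727,17.896) → (38.690,8.188) → (25.466,9.200) → (18.012,20.170), returning to the start.

Shape 2 is a rectangle drawn with `<rect>`. Its stroke #ff00ff means cut at S910, F1067. After flipping Y the toolpath is (86.195,127.583) → (189.152,127.583) → (189.152,96.169) → (86.195,96.169) → (86.195,127.583), returning to the start.

Shape 3 is a closed polygon drawn with `<path>`. Its stroke #ff00ff means cut at S910, F1067. After flipping Y the toolpath is (211.061,23.241) → (300.234,76.480) → (279.773,65.557) → (211.061,23.241), returning to the start.

Shape 4 is a quadratic bezier drawn with `<path>`. Its stroke #000000 means engrave at S341, F3245. After flipping Y the toolpath is (202.646,25.691) → (205.034,45.820) → (222.601,61.083) → (255.346,71.480).

Shape 5 is a regular polygon drawn with `<path>`. Its stroke #000000 means engrave at S341, F3245. After flipping Y the toolpath is (104.359,44.774) → (64.148,39.444) → (39.426,71.603) → (54.915,109.092) → (95.126,114.422) → (119.848,82.263) → (104.359,44.774), returning to the start.

Shape 6 is a cubic bezier drawn with `<path>`. Its stroke #000000 means engrave at S341, F3245. After flipping Y the toolpath is (188.524,70.401) → (233.984,94.488) → (294.627,113.516) → (314.675,127.453).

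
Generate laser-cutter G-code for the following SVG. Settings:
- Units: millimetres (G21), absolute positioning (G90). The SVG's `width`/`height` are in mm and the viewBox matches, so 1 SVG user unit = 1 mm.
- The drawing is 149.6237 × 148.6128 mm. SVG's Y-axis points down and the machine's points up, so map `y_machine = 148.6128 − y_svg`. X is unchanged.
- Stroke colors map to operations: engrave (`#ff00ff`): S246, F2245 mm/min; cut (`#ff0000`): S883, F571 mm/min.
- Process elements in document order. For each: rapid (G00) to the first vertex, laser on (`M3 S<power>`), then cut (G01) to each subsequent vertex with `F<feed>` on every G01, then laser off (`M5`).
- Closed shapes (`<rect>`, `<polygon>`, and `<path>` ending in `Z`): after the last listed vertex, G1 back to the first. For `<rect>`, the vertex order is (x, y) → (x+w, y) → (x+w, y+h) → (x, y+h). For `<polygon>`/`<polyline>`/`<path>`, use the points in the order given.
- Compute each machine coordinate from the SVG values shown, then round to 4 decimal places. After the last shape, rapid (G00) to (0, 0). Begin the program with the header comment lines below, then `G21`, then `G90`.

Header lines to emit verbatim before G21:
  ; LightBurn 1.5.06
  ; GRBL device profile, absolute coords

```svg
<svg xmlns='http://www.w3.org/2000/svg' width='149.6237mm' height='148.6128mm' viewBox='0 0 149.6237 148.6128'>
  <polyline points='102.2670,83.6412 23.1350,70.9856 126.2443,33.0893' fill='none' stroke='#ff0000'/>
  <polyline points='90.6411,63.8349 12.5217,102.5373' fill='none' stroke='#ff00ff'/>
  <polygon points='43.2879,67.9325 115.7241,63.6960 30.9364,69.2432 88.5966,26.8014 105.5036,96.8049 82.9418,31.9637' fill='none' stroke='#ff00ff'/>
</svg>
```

; LightBurn 1.5.06
; GRBL device profile, absolute coords
G21
G90
G00 X102.2670 Y64.9716
M3 S883
G01 X23.1350 Y77.6272 F571
G01 X126.2443 Y115.5235 F571
M5
G00 X90.6411 Y84.7779
M3 S246
G01 X12.5217 Y46.0755 F2245
M5
G00 X43.2879 Y80.6803
M3 S246
G01 X115.7241 Y84.9168 F2245
G01 X30.9364 Y79.3696 F2245
G01 X88.5966 Y121.8114 F2245
G01 X105.5036 Y51.8079 F2245
G01 X82.9418 Y116.6491 F2245
G01 X43.2879 Y80.6803 F2245
M5
G00 X0.0000 Y0.0000

viewBox `0 0 149.6237 148.6128` with mm width/height → 1 unit = 1 mm. Flip: y_m = 148.6128 − y_svg.

**Shape 1** — `<polyline>` open polyline, stroke `#ff0000` → cut (S883, F571). Machine vertices: (102.2670,64.9716) → (23.1350,77.6272) → (126.2443,115.5235). Open path.

**Shape 2** — `<polyline>` line segment, stroke `#ff00ff` → engrave (S246, F2245). Machine vertices: (90.6411,84.7779) → (12.5217,46.0755). Open path.

**Shape 3** — `<polygon>` closed polygon, stroke `#ff00ff` → engrave (S246, F2245). Machine vertices: (43.2879,80.6803) → (115.7241,84.9168) → (30.9364,79.3696) → (88.5966,121.8114) → (105.5036,51.8079) → (82.9418,116.6491) → (43.2879,80.6803). Closed: final G1 returns to the first vertex.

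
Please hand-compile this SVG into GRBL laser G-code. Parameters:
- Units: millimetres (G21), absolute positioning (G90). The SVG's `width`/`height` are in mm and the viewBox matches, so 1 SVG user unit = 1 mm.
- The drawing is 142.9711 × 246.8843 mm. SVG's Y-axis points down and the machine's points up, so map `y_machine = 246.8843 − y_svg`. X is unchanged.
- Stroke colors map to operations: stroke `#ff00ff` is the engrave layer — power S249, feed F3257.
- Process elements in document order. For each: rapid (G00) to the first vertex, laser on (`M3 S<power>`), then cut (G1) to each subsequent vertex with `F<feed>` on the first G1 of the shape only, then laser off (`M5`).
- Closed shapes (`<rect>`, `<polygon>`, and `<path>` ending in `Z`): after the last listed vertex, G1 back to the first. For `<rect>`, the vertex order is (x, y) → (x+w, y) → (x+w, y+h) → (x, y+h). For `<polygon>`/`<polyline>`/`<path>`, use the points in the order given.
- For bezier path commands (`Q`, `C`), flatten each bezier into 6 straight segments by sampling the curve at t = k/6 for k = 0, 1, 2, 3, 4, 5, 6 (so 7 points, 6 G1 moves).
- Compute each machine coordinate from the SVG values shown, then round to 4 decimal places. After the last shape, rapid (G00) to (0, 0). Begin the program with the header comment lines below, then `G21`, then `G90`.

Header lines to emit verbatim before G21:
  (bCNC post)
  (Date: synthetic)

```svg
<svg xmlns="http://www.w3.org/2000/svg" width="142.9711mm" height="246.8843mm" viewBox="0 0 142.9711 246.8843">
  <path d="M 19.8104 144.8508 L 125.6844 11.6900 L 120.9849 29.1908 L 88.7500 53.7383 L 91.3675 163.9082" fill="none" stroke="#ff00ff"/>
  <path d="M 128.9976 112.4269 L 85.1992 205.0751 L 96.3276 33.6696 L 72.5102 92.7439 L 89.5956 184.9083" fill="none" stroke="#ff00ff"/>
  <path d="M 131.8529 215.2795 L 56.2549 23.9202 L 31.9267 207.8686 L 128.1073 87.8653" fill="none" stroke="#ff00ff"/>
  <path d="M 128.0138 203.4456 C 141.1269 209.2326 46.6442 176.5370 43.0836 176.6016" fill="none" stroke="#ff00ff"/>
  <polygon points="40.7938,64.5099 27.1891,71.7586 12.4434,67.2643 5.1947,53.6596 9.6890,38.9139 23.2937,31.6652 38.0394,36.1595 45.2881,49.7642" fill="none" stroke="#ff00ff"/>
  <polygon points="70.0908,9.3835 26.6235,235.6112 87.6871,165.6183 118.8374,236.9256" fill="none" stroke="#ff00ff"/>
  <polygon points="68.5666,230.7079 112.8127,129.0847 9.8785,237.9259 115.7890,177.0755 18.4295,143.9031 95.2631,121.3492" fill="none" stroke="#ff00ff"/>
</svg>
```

1 u = 1 mm; y_m = 246.8843 − y.

[1] `<path>` open polyline, #ff00ff→engrave S249 F3257: (19.8104,102.0335) → (125.6844,235.1943) → (120.9849,217.6935) → (88.7500,193.1460) → (91.3675,82.9761)

[2] `<path>` open polyline, #ff00ff→engrave S249 F3257: (128.9976,134.4574) → (85.1992,41.8092) → (96.3276,213.2147) → (72.5102,154.1404) → (89.5956,61.9760)

[3] `<path>` open polyline, #ff00ff→engrave S249 F3257: (131.8529,31.6048) → (56.2549,222.9641) → (31.9267,39.0157) → (128.1073,159.0190)

[4] `<path>` cubic bezier, #ff00ff→engrave S249 F3257: (128.0138,43.4387) → (126.5231,43.4223) → (112.6141,47.8406) → (91.8013,54.7148) → (69.5991,62.0659) → (51.5217,67.9148) → (43.0836,70.2827)

[5] `<polygon>` regular polygon, #ff00ff→engrave S249 F3257: (40.7938,182.3744) → (27.1891,175.1257) → (12.4434,179.6200) → (5.1947,193.2247) → (9.6890,207.9704) → (23.2937,215.2191) → (38.0394,210.7248) → (45.2881,197.1201) → (40.7938,182.3744) (closed)

[6] `<polygon>` closed polygon, #ff00ff→engrave S249 F3257: (70.0908,237.5008) → (26.6235,11.2731) → (87.6871,81.2660) → (118.8374,9.9587) → (70.0908,237.5008) (closed)

[7] `<polygon>` closed polygon, #ff00ff→engrave S249 F3257: (68.5666,16.1764) → (112.8127,117.7996) → (9.8785,8.9584) → (115.7890,69.8088) → (18.4295,102.9812) → (95.2631,125.5351) → (68.5666,16.1764) (closed)

(bCNC post)
(Date: synthetic)
G21
G90
G00 X19.8104 Y102.0335
M3 S249
G1 X125.6844 Y235.1943 F3257
G1 X120.9849 Y217.6935
G1 X88.7500 Y193.1460
G1 X91.3675 Y82.9761
M5
G00 X128.9976 Y134.4574
M3 S249
G1 X85.1992 Y41.8092 F3257
G1 X96.3276 Y213.2147
G1 X72.5102 Y154.1404
G1 X89.5956 Y61.9760
M5
G00 X131.8529 Y31.6048
M3 S249
G1 X56.2549 Y222.9641 F3257
G1 X31.9267 Y39.0157
G1 X128.1073 Y159.0190
M5
G00 X128.0138 Y43.4387
M3 S249
G1 X126.5231 Y43.4223 F3257
G1 X112.6141 Y47.8406
G1 X91.8013 Y54.7148
G1 X69.5991 Y62.0659
G1 X51.5217 Y67.9148
G1 X43.0836 Y70.2827
M5
G00 X40.7938 Y182.3744
M3 S249
G1 X27.1891 Y175.1257 F3257
G1 X12.4434 Y179.6200
G1 X5.1947 Y193.2247
G1 X9.6890 Y207.9704
G1 X23.2937 Y215.2191
G1 X38.0394 Y210.7248
G1 X45.2881 Y197.1201
G1 X40.7938 Y182.3744
M5
G00 X70.0908 Y237.5008
M3 S249
G1 X26.6235 Y11.2731 F3257
G1 X87.6871 Y81.2660
G1 X118.8374 Y9.9587
G1 X70.0908 Y237.5008
M5
G00 X68.5666 Y16.1764
M3 S249
G1 X112.8127 Y117.7996 F3257
G1 X9.8785 Y8.9584
G1 X115.7890 Y69.8088
G1 X18.4295 Y102.9812
G1 X95.2631 Y125.5351
G1 X68.5666 Y16.1764
M5
G00 X0.0000 Y0.0000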